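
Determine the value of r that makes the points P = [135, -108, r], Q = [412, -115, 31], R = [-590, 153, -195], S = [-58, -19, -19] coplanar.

95

The points are coplanar iff PQ · (PR × PS) = 0.
Expanding, this is linear in r: (-29768)r + (2827960) = 0.
So r = 95.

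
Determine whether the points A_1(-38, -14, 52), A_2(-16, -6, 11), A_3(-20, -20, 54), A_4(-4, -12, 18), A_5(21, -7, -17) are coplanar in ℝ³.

The plane through A_1, A_2, A_3 has normal n = A_1A_2 × A_1A_3 = (-230, -782, -276) and equation n·P = 5336.
Checking the remaining points: n·A_4 = 5336, n·A_5 = 5336.
All equal 5336, so all 5 points lie in one plane.

Yes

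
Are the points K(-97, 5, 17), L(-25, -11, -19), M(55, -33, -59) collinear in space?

No

KL = (72, -16, -36), KM = (152, -38, -76).
Comparing components 2 and 3: (-16)(-76) − (-36)(-38) = -152 ≠ 0, so KL and KM are not parallel and the points are not collinear.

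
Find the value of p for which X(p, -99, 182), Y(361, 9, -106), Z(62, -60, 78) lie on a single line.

-107

Direction YZ = (-299, -69, 184). From the y-coordinate of X, the parameter along the line is τ = (-99 − 9)/(-69) = 36/23.
Then p = 361 + 36/23·(-299) = -107.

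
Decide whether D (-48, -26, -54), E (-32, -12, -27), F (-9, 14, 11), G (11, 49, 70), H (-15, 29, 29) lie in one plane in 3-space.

The plane through D, E, F has normal n = DE × DF = (-170, 13, 94) and equation n·P = 2746.
Checking the remaining points: n·G = 5347, n·H = 5653.
Since n·G = 5347 ≠ 2746, G is off the plane and the points are not all coplanar.

No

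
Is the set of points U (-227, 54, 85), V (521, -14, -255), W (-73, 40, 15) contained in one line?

UV = (748, -68, -340), UW = (154, -14, -70).
UV × UW = (0, 0, 0).
The cross product vanishes, so the three points are collinear.

Yes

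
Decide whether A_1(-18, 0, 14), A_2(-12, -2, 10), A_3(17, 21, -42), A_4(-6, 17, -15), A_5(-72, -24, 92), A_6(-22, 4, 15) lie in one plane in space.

The plane through A_1, A_2, A_3 has normal n = A_1A_2 × A_1A_3 = (196, 196, 196) and equation n·P = -784.
Checking the remaining points: n·A_4 = -784, n·A_5 = -784, n·A_6 = -588.
Since n·A_6 = -588 ≠ -784, A_6 is off the plane and the points are not all coplanar.

No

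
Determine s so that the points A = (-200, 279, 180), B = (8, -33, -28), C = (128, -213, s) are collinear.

-148

Direction AB = (208, -312, -208). From the x-coordinate of C, the parameter along the line is τ = (128 − (-200))/208 = 41/26.
Then s = 180 + 41/26·(-208) = -148.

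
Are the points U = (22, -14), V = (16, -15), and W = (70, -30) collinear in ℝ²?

No

UV = (-6, -1), UW = (48, -16).
If collinear, UW would be a scalar multiple of UV. But (-6)·(-16) ≠ (-1)·(48) (difference 144), so they are not parallel; the points are not collinear.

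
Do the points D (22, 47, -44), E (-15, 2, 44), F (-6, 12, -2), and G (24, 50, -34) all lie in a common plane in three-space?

Yes

The four points are coplanar iff the 3×3 determinant with rows DE, DF, DG is zero.
Rows: (-37, -45, 88), (-28, -35, 42), (2, 3, 10).
Expanding along the first row: (-37)(-476) − (-45)(-364) + (88)(-14) = 0.
Zero determinant ⇒ coplanar.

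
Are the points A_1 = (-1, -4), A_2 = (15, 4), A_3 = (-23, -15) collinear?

A_1A_2 = (16, 8), A_1A_3 = (-22, -11).
det[A_1A_2; A_1A_3] = (16)(-11) − (8)(-22) = 0.
The determinant is zero, so the points are collinear.

Yes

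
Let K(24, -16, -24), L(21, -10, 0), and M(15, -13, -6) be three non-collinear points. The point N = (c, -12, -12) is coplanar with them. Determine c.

A normal to the plane is n = KL × KM = (36, -162, 45).
N lies in the plane iff n · KN = 0.
This gives (36)c + (-972) = 0, so c = 27.

27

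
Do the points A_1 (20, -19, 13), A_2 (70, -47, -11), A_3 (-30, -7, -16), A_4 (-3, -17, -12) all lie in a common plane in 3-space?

The four points are coplanar iff the 3×3 determinant with rows A_1A_2, A_1A_3, A_1A_4 is zero.
Rows: (50, -28, -24), (-50, 12, -29), (-23, 2, -25).
Expanding along the first row: (50)(-242) − (-28)(583) + (-24)(176) = 0.
Zero determinant ⇒ coplanar.

Yes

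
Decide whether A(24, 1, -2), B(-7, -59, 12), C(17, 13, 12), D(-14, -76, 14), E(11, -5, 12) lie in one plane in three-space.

No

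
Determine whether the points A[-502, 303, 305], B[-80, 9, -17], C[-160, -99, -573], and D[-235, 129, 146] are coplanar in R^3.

The four points are coplanar iff the 3×3 determinant with rows AB, AC, AD is zero.
Rows: (422, -294, -322), (342, -402, -878), (267, -174, -159).
Expanding along the first row: (422)(-88854) − (-294)(180048) + (-322)(47826) = 37752.
Nonzero ⇒ not coplanar.

No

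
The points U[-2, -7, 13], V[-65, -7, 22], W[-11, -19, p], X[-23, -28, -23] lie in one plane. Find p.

-8

The points are coplanar iff UV · (UW × UX) = 0.
Expanding, this is linear in p: (-1323)p + (-10584) = 0.
So p = -8.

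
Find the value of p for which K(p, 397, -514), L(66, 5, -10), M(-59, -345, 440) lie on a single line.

Direction LM = (-125, -350, 450). From the y-coordinate of K, the parameter along the line is τ = (397 − 5)/(-350) = -28/25.
Then p = 66 + (-28/25)·(-125) = 206.

206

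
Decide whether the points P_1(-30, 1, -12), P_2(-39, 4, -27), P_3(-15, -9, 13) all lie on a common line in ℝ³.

No

P_1P_2 = (-9, 3, -15), P_1P_3 = (15, -10, 25).
P_1P_2 × P_1P_3 = (-75, 0, 45).
The cross product is nonzero, so the points do not lie on one line.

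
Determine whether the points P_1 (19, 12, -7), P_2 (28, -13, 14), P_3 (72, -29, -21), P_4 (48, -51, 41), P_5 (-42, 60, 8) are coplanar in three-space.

The plane through P_1, P_2, P_3 has normal n = P_1P_2 × P_1P_3 = (1211, 1239, 956) and equation n·P = 31185.
Checking the remaining points: n·P_4 = 34135, n·P_5 = 31126.
Since n·P_4 = 34135 ≠ 31185, P_4 is off the plane and the points are not all coplanar.

No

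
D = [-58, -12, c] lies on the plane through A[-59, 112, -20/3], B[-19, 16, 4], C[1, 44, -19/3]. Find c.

56/3

Coplanarity requires AB · (AC × AD) = 0.
AB = (40, -96, 32/3), AC = (60, -68, 1/3); the triple product is linear in c with coefficient 3040 and constant term -170240/3.
Setting it to zero: c = 56/3.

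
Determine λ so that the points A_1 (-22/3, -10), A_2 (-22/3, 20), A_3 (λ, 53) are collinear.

-22/3

The three points are collinear iff det[A_1A_2; A_1A_3] = 0.
This determinant is linear in λ: (-30)λ + (-220) = 0, so λ = -22/3.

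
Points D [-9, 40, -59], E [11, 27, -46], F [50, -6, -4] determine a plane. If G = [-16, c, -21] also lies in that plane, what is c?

25

The plane through D, E, F has equation −117x − 333y − 153z = -3240.
Substituting G: (-333)c + (5085) = -3240, so c = 25.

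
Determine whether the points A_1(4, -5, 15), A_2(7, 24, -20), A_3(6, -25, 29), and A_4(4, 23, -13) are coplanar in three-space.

No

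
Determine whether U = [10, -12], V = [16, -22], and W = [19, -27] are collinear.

UV = (6, -10), UW = (9, -15).
Checking proportionality: UW = 3/2·UV, so the vectors are parallel and the points are collinear.

Yes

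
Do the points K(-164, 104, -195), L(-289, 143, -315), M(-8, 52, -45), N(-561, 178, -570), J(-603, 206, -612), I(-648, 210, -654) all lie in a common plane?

No

The plane through K, L, M has normal n = KL × KM = (-390, 30, 416) and equation n·P = -14040.
Checking the remaining points: n·N = -12990, n·J = -13242, n·I = -13044.
Since n·N = -12990 ≠ -14040, N is off the plane and the points are not all coplanar.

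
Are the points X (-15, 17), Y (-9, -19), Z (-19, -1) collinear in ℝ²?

No

XY = (6, -36), XZ = (-4, -18).
If collinear, XZ would be a scalar multiple of XY. But (6)·(-18) ≠ (-36)·(-4) (difference -252), so they are not parallel; the points are not collinear.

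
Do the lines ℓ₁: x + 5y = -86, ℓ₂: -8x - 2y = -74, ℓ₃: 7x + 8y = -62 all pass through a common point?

Lines aᵢx + bᵢy = cᵢ with pairwise distinct directions are concurrent exactly when det[aᵢ bᵢ cᵢ] = 0.
Here the determinant is -54.
Nonzero, so no common point exists.

No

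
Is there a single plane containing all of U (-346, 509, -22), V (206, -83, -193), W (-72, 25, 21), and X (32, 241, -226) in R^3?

With U as base: UV = (552, -592, -171), UW = (274, -484, 43), UX = (378, -268, -204).
UW × UX = (110260, 72150, 109520).
UV · (UW × UX) = -577200.
Since -577200 ≠ 0, the four points are not coplanar.

No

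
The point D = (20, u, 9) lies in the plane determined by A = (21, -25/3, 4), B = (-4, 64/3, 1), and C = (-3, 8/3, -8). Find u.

8/3

The plane through A, B, C has equation −323x − 228y + 437z = -3135.
Substituting D: (-228)u + (-2527) = -3135, so u = 8/3.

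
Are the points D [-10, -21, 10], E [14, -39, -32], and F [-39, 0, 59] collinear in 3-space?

DE = (24, -18, -42), DF = (-29, 21, 49).
DE × DF = (0, 42, -18).
The cross product is nonzero, so the points do not lie on one line.

No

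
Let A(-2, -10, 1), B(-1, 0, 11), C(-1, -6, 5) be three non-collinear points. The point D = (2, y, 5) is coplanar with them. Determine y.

A normal to the plane is n = AB × AC = (0, 6, -6).
D lies in the plane iff n · AD = 0.
This gives (6)y + (36) = 0, so y = -6.

-6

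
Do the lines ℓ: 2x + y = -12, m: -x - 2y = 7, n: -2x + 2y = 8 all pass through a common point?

Intersecting ℓ and m: solving the 2×2 system gives (x, y) = (-17/3, -2/3).
Substitute into n: (-2)(-17/3) + (2)(-2/3) = 10.
But n requires 8 ≠ 10, so the three lines have no common point.

No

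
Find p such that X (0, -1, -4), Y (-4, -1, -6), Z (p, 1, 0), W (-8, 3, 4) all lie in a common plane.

Coplanarity ⇔ det[XY; XZ; XW] = 0.
Expanding, this is linear in p: (-8)p + (-32) = 0.
So p = -4.

-4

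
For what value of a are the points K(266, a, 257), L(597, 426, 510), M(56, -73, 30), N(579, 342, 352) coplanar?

140

The points are coplanar iff KL · (KM × KN) = 0.
Expanding, this is linear in a: (76838)a + (-10757320) = 0.
So a = 140.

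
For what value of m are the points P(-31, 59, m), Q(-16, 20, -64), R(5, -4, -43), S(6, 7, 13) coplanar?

20

Coplanarity ⇔ det[PQ; PR; PS] = 0.
Expanding, this is linear in m: (-255)m + (5100) = 0.
So m = 20.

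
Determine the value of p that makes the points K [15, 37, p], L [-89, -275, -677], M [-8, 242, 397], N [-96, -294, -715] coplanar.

-49

Coplanarity ⇔ det[KL; KM; KN] = 0.
Expanding, this is linear in p: (-2080)p + (-101920) = 0.
So p = -49.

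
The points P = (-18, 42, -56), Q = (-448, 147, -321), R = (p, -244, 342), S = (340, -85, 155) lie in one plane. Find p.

674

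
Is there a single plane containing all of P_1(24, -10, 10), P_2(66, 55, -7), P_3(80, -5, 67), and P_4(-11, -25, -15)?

With P_1 as base: P_1P_2 = (42, 65, -17), P_1P_3 = (56, 5, 57), P_1P_4 = (-35, -15, -25).
P_1P_3 × P_1P_4 = (730, -595, -665).
P_1P_2 · (P_1P_3 × P_1P_4) = 3290.
Since 3290 ≠ 0, the four points are not coplanar.

No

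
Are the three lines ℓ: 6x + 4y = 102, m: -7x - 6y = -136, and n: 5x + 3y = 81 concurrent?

Intersecting ℓ and m: solving the 2×2 system gives (x, y) = (17/2, 51/4).
Substitute into n: (5)(17/2) + (3)(51/4) = 323/4.
But n requires 81 ≠ 323/4, so the three lines have no common point.

No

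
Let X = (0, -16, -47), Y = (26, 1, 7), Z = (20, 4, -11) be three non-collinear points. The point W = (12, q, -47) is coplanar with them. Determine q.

The plane through X, Y, Z has equation −468x + 144y + 180z = -10764.
Substituting W: (144)q + (-14076) = -10764, so q = 23.

23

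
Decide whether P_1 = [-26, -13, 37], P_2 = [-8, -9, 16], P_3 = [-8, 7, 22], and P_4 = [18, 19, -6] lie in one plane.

With P_1 as base: P_1P_2 = (18, 4, -21), P_1P_3 = (18, 20, -15), P_1P_4 = (44, 32, -43).
P_1P_3 × P_1P_4 = (-380, 114, -304).
P_1P_2 · (P_1P_3 × P_1P_4) = 0.
The scalar triple product vanishes, so the four points are coplanar.

Yes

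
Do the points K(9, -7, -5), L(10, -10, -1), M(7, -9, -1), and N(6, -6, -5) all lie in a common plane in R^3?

The four points are coplanar iff the 3×3 determinant with rows KL, KM, KN is zero.
Rows: (1, -3, 4), (-2, -2, 4), (-3, 1, 0).
Expanding along the first row: (1)(-4) − (-3)(12) + (4)(-8) = 0.
Zero determinant ⇒ coplanar.

Yes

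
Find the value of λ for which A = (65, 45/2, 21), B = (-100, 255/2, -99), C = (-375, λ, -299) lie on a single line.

Direction AB = (-165, 105, -120). From the x-coordinate of C, the parameter along the line is τ = (-375 − 65)/(-165) = 8/3.
Then λ = 45/2 + 8/3·(105) = 605/2.

605/2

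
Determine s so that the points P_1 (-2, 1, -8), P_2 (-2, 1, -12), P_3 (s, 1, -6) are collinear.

Direction P_1P_2 = (0, 0, -4). From the z-coordinate of P_3, the parameter along the line is τ = (-6 − (-8))/(-4) = -1/2.
Then s = (-2) + (-1/2)·(0) = -2.

-2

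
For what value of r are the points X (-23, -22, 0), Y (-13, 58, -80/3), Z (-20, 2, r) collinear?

Collinearity requires XY × XZ = 0; each component is linear in r.
The x-component gives (80)r + (640) = 0, so r = -8.
The remaining components then also vanish.

-8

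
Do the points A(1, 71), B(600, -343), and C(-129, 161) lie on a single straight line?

No

AB = (599, -414), AC = (-130, 90).
det[AB; AC] = (599)(90) − (-414)(-130) = 90.
The determinant is nonzero, so they are not collinear.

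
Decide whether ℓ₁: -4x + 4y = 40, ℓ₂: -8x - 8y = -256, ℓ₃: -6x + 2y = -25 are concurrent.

Intersecting ℓ₁ and ℓ₂: solving the 2×2 system gives (x, y) = (11, 21).
Substitute into ℓ₃: (-6)(11) + (2)(21) = -24.
But ℓ₃ requires -25 ≠ -24, so the three lines have no common point.

No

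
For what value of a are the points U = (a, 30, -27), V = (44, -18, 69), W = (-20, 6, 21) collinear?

Collinearity requires UV × UW = 0; each component is linear in a.
The y-component gives (-48)a + (-4032) = 0, so a = -84.
The remaining components then also vanish.

-84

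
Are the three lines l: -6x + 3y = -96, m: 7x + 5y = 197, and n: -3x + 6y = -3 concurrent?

Intersecting l and m: solving the 2×2 system gives (x, y) = (21, 10).
Substitute into n: (-3)(21) + (6)(10) = -3.
This equals -3, so (21, 10) lies on all three lines and they are concurrent.

Yes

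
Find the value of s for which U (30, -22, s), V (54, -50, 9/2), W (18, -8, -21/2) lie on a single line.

-11/2

Direction VW = (-36, 42, -15). From the x-coordinate of U, the parameter along the line is τ = (30 − 54)/(-36) = 2/3.
Then s = 9/2 + 2/3·(-15) = -11/2.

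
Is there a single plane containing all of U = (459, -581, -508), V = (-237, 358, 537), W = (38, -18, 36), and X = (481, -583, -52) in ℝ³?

Yes

With U as base: UV = (-696, 939, 1045), UW = (-421, 563, 544), UX = (22, -2, 456).
UW × UX = (257816, 203944, -11544).
UV · (UW × UX) = 0.
The scalar triple product vanishes, so the four points are coplanar.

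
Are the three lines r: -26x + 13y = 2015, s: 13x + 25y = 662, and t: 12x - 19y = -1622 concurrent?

The three lines meet at one point iff the augmented coefficient matrix [aᵢ bᵢ cᵢ] has rank < 3, i.e. its determinant vanishes.
Here the determinant is 2457.
Nonzero, so no common point exists.

No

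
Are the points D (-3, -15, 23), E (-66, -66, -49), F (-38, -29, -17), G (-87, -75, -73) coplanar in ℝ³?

Yes

With D as base: DE = (-63, -51, -72), DF = (-35, -14, -40), DG = (-84, -60, -96).
DF × DG = (-1056, 0, 924).
DE · (DF × DG) = 0.
The scalar triple product vanishes, so the four points are coplanar.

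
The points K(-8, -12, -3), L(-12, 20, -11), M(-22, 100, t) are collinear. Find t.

-31

Collinearity requires KL × KM = 0; each component is linear in t.
The x-component gives (32)t + (992) = 0, so t = -31.
The remaining components then also vanish.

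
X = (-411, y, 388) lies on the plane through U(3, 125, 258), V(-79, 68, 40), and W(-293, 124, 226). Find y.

A normal to the plane is n = UV × UW = (1606, 61904, -16790).
X lies in the plane iff n · UX = 0.
This gives (61904)y + (-10585584) = 0, so y = 171.

171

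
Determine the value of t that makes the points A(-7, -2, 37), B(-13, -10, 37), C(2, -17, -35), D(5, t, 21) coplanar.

8

The points are coplanar iff AB · (AC × AD) = 0.
Expanding, this is linear in t: (-432)t + (3456) = 0.
So t = 8.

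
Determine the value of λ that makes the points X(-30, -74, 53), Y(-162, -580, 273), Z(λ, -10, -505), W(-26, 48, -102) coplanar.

Normal to plane XYW: n = (51590, -19580, -14080); plane equation n·P = -845020.
Requiring n·Z = -845020: (51590)λ + (7306200) = -845020.
So λ = -158.

-158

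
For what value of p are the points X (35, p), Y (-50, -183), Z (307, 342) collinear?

The three points are collinear iff det[XY; XZ] = 0.
This determinant is linear in p: (357)p + (20706) = 0, so p = -58.

-58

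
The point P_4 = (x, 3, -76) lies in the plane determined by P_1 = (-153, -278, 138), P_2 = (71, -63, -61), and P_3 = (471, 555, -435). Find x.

83

A normal to the plane is n = P_1P_2 × P_1P_3 = (42572, 4176, 52432).
P_4 lies in the plane iff n · P_1P_4 = 0.
This gives (42572)x + (-3533476) = 0, so x = 83.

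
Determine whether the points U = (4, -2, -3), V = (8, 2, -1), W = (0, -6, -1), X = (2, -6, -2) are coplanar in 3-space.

No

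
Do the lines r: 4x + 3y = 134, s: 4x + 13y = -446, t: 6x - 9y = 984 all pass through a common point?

Yes

Lines aᵢx + bᵢy = cᵢ with pairwise distinct directions are concurrent exactly when det[aᵢ bᵢ cᵢ] = 0.
Here the determinant is 0.
It vanishes, so the lines are concurrent at (77, -58).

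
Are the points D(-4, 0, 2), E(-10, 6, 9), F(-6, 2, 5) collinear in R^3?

No

DE = (-6, 6, 7), DF = (-2, 2, 3).
DE × DF = (4, 4, 0).
The cross product is nonzero, so the points do not lie on one line.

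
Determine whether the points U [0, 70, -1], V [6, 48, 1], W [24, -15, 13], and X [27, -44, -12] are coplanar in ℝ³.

The four points are coplanar iff the 3×3 determinant with rows UV, UW, UX is zero.
Rows: (6, -22, 2), (24, -85, 14), (27, -114, -11).
Expanding along the first row: (6)(2531) − (-22)(-642) + (2)(-441) = 180.
Nonzero ⇒ not coplanar.

No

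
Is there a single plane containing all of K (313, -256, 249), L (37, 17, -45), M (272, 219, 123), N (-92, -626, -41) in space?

No

With K as base: KL = (-276, 273, -294), KM = (-41, 475, -126), KN = (-405, -370, -290).
KM × KN = (-184370, 39140, 207545).
KL · (KM × KN) = 553110.
Since 553110 ≠ 0, the four points are not coplanar.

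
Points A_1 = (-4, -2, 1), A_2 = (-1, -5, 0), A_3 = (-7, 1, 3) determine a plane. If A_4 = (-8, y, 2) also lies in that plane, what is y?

2

A normal to the plane is n = A_1A_2 × A_1A_3 = (-3, -3, 0).
A_4 lies in the plane iff n · A_1A_4 = 0.
This gives (-3)y + (6) = 0, so y = 2.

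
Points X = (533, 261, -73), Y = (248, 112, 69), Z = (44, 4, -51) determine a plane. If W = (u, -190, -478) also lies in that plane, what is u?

-320

Coplanarity requires XY · (XZ × XW) = 0.
XY = (-285, -149, 142), XZ = (-489, -257, 22); the triple product is linear in u with coefficient 33216 and constant term 10629120.
Setting it to zero: u = -320.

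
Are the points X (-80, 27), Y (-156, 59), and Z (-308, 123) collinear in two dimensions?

XY = (-76, 32), XZ = (-228, 96).
Twice the signed area of △XYZ is (-76)(96) − (32)(-228) = 0.
The triangle is degenerate (zero area), so the points are collinear.

Yes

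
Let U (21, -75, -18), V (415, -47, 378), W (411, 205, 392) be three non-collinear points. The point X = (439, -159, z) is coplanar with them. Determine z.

394

The plane through U, V, W has equation −99400x − 7100y + 99400z = -3344100.
Substituting X: (99400)z + (-42507700) = -3344100, so z = 394.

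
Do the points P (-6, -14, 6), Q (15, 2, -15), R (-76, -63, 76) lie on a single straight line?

No

PQ = (21, 16, -21), PR = (-70, -49, 70).
PQ × PR = (91, 0, 91).
The cross product is nonzero, so the points do not lie on one line.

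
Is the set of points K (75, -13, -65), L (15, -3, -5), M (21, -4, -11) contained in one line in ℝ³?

KL = (-60, 10, 60), KM = (-54, 9, 54).
Each component of KM is 9/10 times the corresponding component of KL, so KM = 9/10·KL and the points are collinear.

Yes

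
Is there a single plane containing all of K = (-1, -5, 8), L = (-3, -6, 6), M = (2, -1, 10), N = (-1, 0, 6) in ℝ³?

With K as base: KL = (-2, -1, -2), KM = (3, 4, 2), KN = (0, 5, -2).
KM × KN = (-18, 6, 15).
KL · (KM × KN) = 0.
The scalar triple product vanishes, so the four points are coplanar.

Yes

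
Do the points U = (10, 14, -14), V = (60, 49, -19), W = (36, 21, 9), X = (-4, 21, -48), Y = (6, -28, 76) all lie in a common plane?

No

The plane through U, V, W has normal n = UV × UW = (840, -1280, -560) and equation n·P = -1680.
Checking the remaining points: n·X = -3360, n·Y = -1680.
Since n·X = -3360 ≠ -1680, X is off the plane and the points are not all coplanar.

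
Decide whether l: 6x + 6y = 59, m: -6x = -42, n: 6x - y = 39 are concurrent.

No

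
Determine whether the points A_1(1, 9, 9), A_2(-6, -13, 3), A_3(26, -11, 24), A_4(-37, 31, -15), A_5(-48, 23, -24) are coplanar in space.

No

The plane through A_1, A_2, A_3 has normal n = A_1A_2 × A_1A_3 = (-450, -45, 690) and equation n·P = 5355.
Checking the remaining points: n·A_4 = 4905, n·A_5 = 4005.
Since n·A_4 = 4905 ≠ 5355, A_4 is off the plane and the points are not all coplanar.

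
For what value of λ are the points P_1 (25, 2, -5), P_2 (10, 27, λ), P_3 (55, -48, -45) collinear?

15

Collinearity requires P_1P_2 × P_1P_3 = 0; each component is linear in λ.
The x-component gives (50)λ + (-750) = 0, so λ = 15.
The remaining components then also vanish.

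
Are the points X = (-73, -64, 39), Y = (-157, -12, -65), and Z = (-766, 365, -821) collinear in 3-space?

XY = (-84, 52, -104), XZ = (-693, 429, -860).
Comparing components 2 and 3: (52)(-860) − (-104)(429) = -104 ≠ 0, so XY and XZ are not parallel and the points are not collinear.

No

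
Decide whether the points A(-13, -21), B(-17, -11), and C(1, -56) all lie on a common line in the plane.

AB = (-4, 10), AC = (14, -35).
det[AB; AC] = (-4)(-35) − (10)(14) = 0.
The determinant is zero, so the points are collinear.

Yes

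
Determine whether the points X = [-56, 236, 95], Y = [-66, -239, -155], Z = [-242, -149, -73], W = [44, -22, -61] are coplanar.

No

With X as base: XY = (-10, -475, -250), XZ = (-186, -385, -168), XW = (100, -258, -156).
XZ × XW = (16716, -45816, 86488).
XY · (XZ × XW) = -26560.
Since -26560 ≠ 0, the four points are not coplanar.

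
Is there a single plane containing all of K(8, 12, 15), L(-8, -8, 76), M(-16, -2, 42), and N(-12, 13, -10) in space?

No

A normal to the plane through K, L, M is n = KL × KM = (314, -1032, -256).
The plane has equation n·P = -13712. For N: n·N = -14624.
-14624 ≠ -13712, so N is off the plane.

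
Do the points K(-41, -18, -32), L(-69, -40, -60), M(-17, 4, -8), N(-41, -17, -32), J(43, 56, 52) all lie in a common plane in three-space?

Yes

The plane through K, L, M has normal n = KL × KM = (88, 0, -88) and equation n·P = -792.
Checking the remaining points: n·N = -792, n·J = -792.
All equal -792, so all 5 points lie in one plane.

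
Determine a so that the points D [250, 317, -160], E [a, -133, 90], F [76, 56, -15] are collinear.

-50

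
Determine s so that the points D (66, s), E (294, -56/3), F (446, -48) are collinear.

76/3

The three points are collinear iff det[DE; DF] = 0.
This determinant is linear in s: (152)s + (-11552/3) = 0, so s = 76/3.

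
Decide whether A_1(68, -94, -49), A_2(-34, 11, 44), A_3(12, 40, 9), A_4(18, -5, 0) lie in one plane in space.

A normal to the plane through A_1, A_2, A_3 is n = A_1A_2 × A_1A_3 = (-6372, 708, -7788).
The plane has equation n·P = -118236. For A_4: n·A_4 = -118236.
Equal, so A_4 lies in the plane and all four are coplanar.

Yes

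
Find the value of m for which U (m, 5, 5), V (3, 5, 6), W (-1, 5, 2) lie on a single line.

2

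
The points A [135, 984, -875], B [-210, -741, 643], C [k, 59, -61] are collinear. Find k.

-50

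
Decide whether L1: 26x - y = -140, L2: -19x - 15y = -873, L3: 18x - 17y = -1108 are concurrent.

Yes

The three lines meet at one point iff the augmented coefficient matrix [aᵢ bᵢ cᵢ] has rank < 3, i.e. its determinant vanishes.
Here the determinant is 0.
It vanishes, so the lines are concurrent at (-3, 62).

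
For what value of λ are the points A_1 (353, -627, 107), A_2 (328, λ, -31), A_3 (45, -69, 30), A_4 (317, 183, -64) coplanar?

Normal to plane A_1A_3A_4: n = (-33048, -49896, -229392); plane equation n·P = -4926096.
Requiring n·A_2 = -4926096: (-49896)λ + (-3728592) = -4926096.
So λ = 24.

24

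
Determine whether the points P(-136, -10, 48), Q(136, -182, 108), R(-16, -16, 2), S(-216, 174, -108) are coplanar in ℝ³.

Yes

With P as base: PQ = (272, -172, 60), PR = (120, -6, -46), PS = (-80, 184, -156).
PR × PS = (9400, 22400, 21600).
PQ · (PR × PS) = 0.
The scalar triple product vanishes, so the four points are coplanar.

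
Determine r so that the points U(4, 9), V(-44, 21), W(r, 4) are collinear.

24

Collinearity: (W − U) must be parallel to (V − U) = (-48, 12).
Cross-multiplying the components: (r − 4)·(12) = (-5)·(-48).
Solving gives r = 24.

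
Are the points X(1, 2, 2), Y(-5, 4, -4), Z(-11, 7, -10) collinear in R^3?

No

XY = (-6, 2, -6), XZ = (-12, 5, -12).
Comparing components 2 and 3: (2)(-12) − (-6)(5) = 6 ≠ 0, so XY and XZ are not parallel and the points are not collinear.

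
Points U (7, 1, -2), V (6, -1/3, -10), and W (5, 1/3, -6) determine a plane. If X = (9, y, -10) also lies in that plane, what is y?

-1/3

The plane through U, V, W has equation 12y − 2z = 16.
Substituting X: (12)y + (20) = 16, so y = -1/3.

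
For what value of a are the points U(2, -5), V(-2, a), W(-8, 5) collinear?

The three points are collinear iff det[UV; UW] = 0.
This determinant is linear in a: (10)a + (10) = 0, so a = -1.

-1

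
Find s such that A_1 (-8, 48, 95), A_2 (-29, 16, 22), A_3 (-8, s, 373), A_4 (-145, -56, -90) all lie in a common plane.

Normal to plane A_1A_2A_4: n = (-1672, 6116, -2200); plane equation n·P = 97944.
Requiring n·A_3 = 97944: (6116)s + (-807224) = 97944.
So s = 148.

148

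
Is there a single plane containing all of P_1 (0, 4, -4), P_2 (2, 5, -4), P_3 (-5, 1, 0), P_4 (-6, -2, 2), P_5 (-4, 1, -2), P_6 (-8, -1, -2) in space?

The plane through P_1, P_2, P_3 has normal n = P_1P_2 × P_1P_3 = (4, -8, -1) and equation n·P = -28.
Checking the remaining points: n·P_4 = -10, n·P_5 = -22, n·P_6 = -22.
Since n·P_4 = -10 ≠ -28, P_4 is off the plane and the points are not all coplanar.

No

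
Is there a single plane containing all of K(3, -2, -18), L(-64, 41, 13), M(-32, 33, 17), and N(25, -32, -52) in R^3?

Yes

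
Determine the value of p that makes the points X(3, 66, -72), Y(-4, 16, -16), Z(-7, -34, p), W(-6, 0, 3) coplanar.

58

Coplanarity ⇔ det[XY; XZ; XW] = 0.
Expanding, this is linear in p: (-12)p + (696) = 0.
So p = 58.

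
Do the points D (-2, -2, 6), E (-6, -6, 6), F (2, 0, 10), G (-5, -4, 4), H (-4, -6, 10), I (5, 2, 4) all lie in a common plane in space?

The plane through D, E, F has normal n = DE × DF = (-16, 16, 8) and equation n·P = 48.
Checking the remaining points: n·G = 48, n·H = 48, n·I = -16.
Since n·I = -16 ≠ 48, I is off the plane and the points are not all coplanar.

No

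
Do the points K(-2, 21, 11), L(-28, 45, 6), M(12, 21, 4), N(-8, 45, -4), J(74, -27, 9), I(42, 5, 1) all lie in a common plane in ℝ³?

The plane through K, L, M has normal n = KL × KM = (-168, -252, -336) and equation n·P = -8652.
Checking the remaining points: n·N = -8652, n·J = -8652, n·I = -8652.
All equal -8652, so all 6 points lie in one plane.

Yes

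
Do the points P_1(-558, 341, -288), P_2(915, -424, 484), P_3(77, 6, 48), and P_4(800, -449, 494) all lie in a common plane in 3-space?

With P_1 as base: P_1P_2 = (1473, -765, 772), P_1P_3 = (635, -335, 336), P_1P_4 = (1358, -790, 782).
P_1P_3 × P_1P_4 = (3470, -40282, -46720).
P_1P_2 · (P_1P_3 × P_1P_4) = -140800.
Since -140800 ≠ 0, the four points are not coplanar.

No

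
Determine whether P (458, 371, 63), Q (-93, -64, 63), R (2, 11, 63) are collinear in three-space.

Yes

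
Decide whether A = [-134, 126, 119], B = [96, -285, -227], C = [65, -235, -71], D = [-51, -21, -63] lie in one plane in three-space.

No

The four points are coplanar iff the 3×3 determinant with rows AB, AC, AD is zero.
Rows: (230, -411, -346), (199, -361, -190), (83, -147, -182).
Expanding along the first row: (230)(37772) − (-411)(-20448) + (-346)(710) = 37772.
Nonzero ⇒ not coplanar.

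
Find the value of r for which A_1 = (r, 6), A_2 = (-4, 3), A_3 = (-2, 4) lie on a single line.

2

The three points are collinear iff det[A_1A_2; A_1A_3] = 0.
This determinant is linear in r: (-1)r + (2) = 0, so r = 2.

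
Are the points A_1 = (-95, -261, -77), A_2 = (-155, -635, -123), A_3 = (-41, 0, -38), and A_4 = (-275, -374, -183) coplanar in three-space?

With A_1 as base: A_1A_2 = (-60, -374, -46), A_1A_3 = (54, 261, 39), A_1A_4 = (-180, -113, -106).
A_1A_3 × A_1A_4 = (-23259, -1296, 40878).
A_1A_2 · (A_1A_3 × A_1A_4) = -144.
Since -144 ≠ 0, the four points are not coplanar.

No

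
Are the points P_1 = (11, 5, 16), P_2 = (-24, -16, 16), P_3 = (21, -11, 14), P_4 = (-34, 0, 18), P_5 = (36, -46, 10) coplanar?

The plane through P_1, P_2, P_3 has normal n = P_1P_2 × P_1P_3 = (42, -70, 770) and equation n·P = 12432.
Checking the remaining points: n·P_4 = 12432, n·P_5 = 12432.
All equal 12432, so all 5 points lie in one plane.

Yes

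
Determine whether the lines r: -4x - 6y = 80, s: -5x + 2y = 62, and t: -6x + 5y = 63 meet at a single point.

Lines aᵢx + bᵢy = cᵢ with pairwise distinct directions are concurrent exactly when det[aᵢ bᵢ cᵢ] = 0.
Here the determinant is 38.
Nonzero, so no common point exists.

No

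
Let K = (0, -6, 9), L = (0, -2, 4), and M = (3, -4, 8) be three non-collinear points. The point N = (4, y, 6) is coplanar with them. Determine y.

A normal to the plane is n = KL × KM = (6, -15, -12).
N lies in the plane iff n · KN = 0.
This gives (-15)y + (-30) = 0, so y = -2.

-2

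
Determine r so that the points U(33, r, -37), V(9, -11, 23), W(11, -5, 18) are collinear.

61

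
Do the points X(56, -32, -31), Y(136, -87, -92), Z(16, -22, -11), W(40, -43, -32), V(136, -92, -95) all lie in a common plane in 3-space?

The plane through X, Y, Z has normal n = XY × XZ = (-490, 840, -1400) and equation n·P = -10920.
Checking the remaining points: n·W = -10920, n·V = -10920.
All equal -10920, so all 5 points lie in one plane.

Yes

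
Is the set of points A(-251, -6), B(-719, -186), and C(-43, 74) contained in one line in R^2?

AB = (-468, -180), AC = (208, 80).
Checking proportionality: AC = -4/9·AB, so the vectors are parallel and the points are collinear.

Yes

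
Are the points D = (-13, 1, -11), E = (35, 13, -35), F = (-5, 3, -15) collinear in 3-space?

Yes

DE = (48, 12, -24), DF = (8, 2, -4).
Each component of DF is 1/6 times the corresponding component of DE, so DF = 1/6·DE and the points are collinear.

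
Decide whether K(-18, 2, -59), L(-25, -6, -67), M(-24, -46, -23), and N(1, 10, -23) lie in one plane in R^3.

Yes

A normal to the plane through K, L, M is n = KL × KM = (-672, 300, 288).
The plane has equation n·P = -4296. For N: n·N = -4296.
Equal, so N lies in the plane and all four are coplanar.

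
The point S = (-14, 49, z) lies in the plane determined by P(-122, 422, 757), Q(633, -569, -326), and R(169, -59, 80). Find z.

A normal to the plane is n = PQ × PR = (149984, 195982, -74774).
S lies in the plane iff n · PS = 0.
This gives (-74774)z + (-299096) = 0, so z = -4.

-4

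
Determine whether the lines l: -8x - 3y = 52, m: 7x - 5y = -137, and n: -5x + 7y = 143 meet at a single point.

No

The three lines meet at one point iff the augmented coefficient matrix [aᵢ bᵢ cᵢ] has rank < 3, i.e. its determinant vanishes.
Here the determinant is 244.
Nonzero, so no common point exists.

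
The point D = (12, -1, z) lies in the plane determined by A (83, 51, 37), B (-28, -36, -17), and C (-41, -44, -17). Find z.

13

The plane through A, B, C has equation −432x + 702y − 243z = -9045.
Substituting D: (-243)z + (-5886) = -9045, so z = 13.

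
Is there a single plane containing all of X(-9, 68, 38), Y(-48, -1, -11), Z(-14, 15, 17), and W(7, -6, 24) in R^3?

Yes

The four points are coplanar iff the 3×3 determinant with rows XY, XZ, XW is zero.
Rows: (-39, -69, -49), (-5, -53, -21), (16, -74, -14).
Expanding along the first row: (-39)(-812) − (-69)(406) + (-49)(1218) = 0.
Zero determinant ⇒ coplanar.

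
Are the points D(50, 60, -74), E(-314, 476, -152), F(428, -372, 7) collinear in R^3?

DE = (-364, 416, -78), DF = (378, -432, 81).
Each component of DF is -27/26 times the corresponding component of DE, so DF = -27/26·DE and the points are collinear.

Yes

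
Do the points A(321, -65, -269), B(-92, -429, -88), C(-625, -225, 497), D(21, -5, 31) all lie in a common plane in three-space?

No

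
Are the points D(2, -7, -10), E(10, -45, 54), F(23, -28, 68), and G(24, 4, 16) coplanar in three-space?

With D as base: DE = (8, -38, 64), DF = (21, -21, 78), DG = (22, 11, 26).
DF × DG = (-1404, 1170, 693).
DE · (DF × DG) = -11340.
Since -11340 ≠ 0, the four points are not coplanar.

No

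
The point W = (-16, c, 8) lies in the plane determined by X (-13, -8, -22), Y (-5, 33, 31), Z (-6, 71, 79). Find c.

The plane through X, Y, Z has equation −46x − 437y + 345z = -3496.
Substituting W: (-437)c + (3496) = -3496, so c = 16.

16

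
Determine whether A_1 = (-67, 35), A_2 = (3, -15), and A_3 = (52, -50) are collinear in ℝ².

Yes

A_1A_2 = (70, -50), A_1A_3 = (119, -85).
Checking proportionality: A_1A_3 = 17/10·A_1A_2, so the vectors are parallel and the points are collinear.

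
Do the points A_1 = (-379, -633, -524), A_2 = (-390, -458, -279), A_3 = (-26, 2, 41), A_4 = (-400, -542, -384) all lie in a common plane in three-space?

Yes

The four points are coplanar iff the 3×3 determinant with rows A_1A_2, A_1A_3, A_1A_4 is zero.
Rows: (-11, 175, 245), (353, 635, 565), (-21, 91, 140).
Expanding along the first row: (-11)(37485) − (175)(61285) + (245)(45458) = 0.
Zero determinant ⇒ coplanar.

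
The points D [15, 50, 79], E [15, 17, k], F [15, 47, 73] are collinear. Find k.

13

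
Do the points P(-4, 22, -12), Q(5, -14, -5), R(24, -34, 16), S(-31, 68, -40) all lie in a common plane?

The four points are coplanar iff the 3×3 determinant with rows PQ, PR, PS is zero.
Rows: (9, -36, 7), (28, -56, 28), (-27, 46, -28).
Expanding along the first row: (9)(280) − (-36)(-28) + (7)(-224) = -56.
Nonzero ⇒ not coplanar.

No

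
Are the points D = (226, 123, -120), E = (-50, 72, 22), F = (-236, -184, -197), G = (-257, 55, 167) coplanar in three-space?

No

The four points are coplanar iff the 3×3 determinant with rows DE, DF, DG is zero.
Rows: (-276, -51, 142), (-462, -307, -77), (-483, -68, 287).
Expanding along the first row: (-276)(-93345) − (-51)(-169785) + (142)(-116865) = 509355.
Nonzero ⇒ not coplanar.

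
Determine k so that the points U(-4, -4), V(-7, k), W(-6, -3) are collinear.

Collinearity: (V − U) must be parallel to (W − U) = (-2, 1).
Cross-multiplying the components: (k − (-4))·(-2) = (-3)·(1).
Solving gives k = -5/2.

-5/2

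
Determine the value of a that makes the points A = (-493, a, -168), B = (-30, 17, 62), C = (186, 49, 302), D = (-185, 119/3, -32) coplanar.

343/3

Coplanarity ⇔ det[AB; AC; AD] = 0.
Expanding, this is linear in a: (16896)a + (-1931776) = 0.
So a = 343/3.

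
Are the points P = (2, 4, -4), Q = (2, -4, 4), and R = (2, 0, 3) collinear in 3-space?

No

PQ = (0, -8, 8), PR = (0, -4, 7).
Comparing components 2 and 3: (-8)(7) − (8)(-4) = -24 ≠ 0, so PQ and PR are not parallel and the points are not collinear.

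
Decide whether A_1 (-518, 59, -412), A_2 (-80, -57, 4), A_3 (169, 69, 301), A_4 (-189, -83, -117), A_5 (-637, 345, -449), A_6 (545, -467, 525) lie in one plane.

The plane through A_1, A_2, A_3 has normal n = A_1A_2 × A_1A_3 = (-86868, -26502, 84072) and equation n·P = 8796342.
Checking the remaining points: n·A_4 = 8781294, n·A_5 = 8443398, n·A_6 = 9171174.
Since n·A_4 = 8781294 ≠ 8796342, A_4 is off the plane and the points are not all coplanar.

No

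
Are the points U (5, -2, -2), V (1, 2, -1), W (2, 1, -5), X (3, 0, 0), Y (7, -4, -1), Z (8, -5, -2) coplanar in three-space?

Yes

The plane through U, V, W has normal n = UV × UW = (-15, -15, 0) and equation n·P = -45.
Checking the remaining points: n·X = -45, n·Y = -45, n·Z = -45.
All equal -45, so all 6 points lie in one plane.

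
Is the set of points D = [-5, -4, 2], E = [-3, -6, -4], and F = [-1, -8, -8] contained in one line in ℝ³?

No

DE = (2, -2, -6), DF = (4, -4, -10).
DE × DF = (-4, -4, 0).
The cross product is nonzero, so the points do not lie on one line.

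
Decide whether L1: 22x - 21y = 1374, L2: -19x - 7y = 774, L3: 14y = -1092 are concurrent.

Yes

The three lines meet at one point iff the augmented coefficient matrix [aᵢ bᵢ cᵢ] has rank < 3, i.e. its determinant vanishes.
Here the determinant is 0.
It vanishes, so the lines are concurrent at (-12, -78).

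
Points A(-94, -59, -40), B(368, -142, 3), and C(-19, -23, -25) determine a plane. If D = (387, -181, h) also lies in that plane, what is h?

-1

A normal to the plane is n = AB × AC = (-2793, -3705, 22857).
D lies in the plane iff n · AD = 0.
This gives (22857)h + (22857) = 0, so h = -1.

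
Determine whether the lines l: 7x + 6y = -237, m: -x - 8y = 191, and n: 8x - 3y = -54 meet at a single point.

Intersecting l and m: solving the 2×2 system gives (x, y) = (-15, -22).
Substitute into n: (8)(-15) + (-3)(-22) = -54.
This equals -54, so (-15, -22) lies on all three lines and they are concurrent.

Yes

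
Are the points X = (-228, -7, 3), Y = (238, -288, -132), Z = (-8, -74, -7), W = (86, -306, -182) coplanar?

No

With X as base: XY = (466, -281, -135), XZ = (220, -67, -10), XW = (314, -299, -185).
XZ × XW = (9405, 37560, -44742).
XY · (XZ × XW) = -131460.
Since -131460 ≠ 0, the four points are not coplanar.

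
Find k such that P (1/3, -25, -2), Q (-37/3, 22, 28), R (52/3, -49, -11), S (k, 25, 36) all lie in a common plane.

-3

The points are coplanar iff PQ · (PR × PS) = 0.
Expanding, this is linear in k: (297)k + (891) = 0.
So k = -3.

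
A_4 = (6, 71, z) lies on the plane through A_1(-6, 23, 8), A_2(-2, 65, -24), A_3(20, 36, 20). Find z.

A normal to the plane is n = A_1A_2 × A_1A_3 = (920, -880, -1040).
A_4 lies in the plane iff n · A_1A_4 = 0.
This gives (-1040)z + (-22880) = 0, so z = -22.

-22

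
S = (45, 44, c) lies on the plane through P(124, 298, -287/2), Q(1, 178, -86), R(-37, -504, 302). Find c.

-5

The plane through P, Q, R has equation −7345x + 45539y + 79326z = 1276561.
Substituting S: (79326)c + (1673191) = 1276561, so c = -5.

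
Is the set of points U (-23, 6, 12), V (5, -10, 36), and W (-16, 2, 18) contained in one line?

Yes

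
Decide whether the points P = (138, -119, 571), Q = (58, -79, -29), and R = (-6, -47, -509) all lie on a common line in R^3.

Yes

PQ = (-80, 40, -600), PR = (-144, 72, -1080).
Each component of PR is 9/5 times the corresponding component of PQ, so PR = 9/5·PQ and the points are collinear.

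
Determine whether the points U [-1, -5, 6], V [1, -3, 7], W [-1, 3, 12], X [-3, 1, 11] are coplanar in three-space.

Yes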